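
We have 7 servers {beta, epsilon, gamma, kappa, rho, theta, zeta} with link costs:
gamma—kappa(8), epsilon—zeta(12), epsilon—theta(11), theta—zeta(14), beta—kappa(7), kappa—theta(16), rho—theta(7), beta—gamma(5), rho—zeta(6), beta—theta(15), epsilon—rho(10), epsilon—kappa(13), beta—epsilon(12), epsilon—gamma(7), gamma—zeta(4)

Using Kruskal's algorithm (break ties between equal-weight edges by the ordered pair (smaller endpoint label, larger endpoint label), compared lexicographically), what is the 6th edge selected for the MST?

Kruskal: consider edges lightest-first.
gamma—zeta (4): add. Components now {beta} {kappa} {rho} {epsilon} {theta} {gamma,zeta}
beta—gamma (5): add. Components now {beta,gamma,zeta} {kappa} {rho} {epsilon} {theta}
rho—zeta (6): add. Components now {beta,gamma,rho,zeta} {kappa} {epsilon} {theta}
beta—kappa (7): add. Components now {beta,gamma,kappa,rho,zeta} {epsilon} {theta}
epsilon—gamma (7): add. Components now {beta,epsilon,gamma,kappa,rho,zeta} {theta}
rho—theta (7): add. Components now {beta,epsilon,gamma,kappa,rho,theta,zeta}
The 6th edge added is rho—theta.

rho-theta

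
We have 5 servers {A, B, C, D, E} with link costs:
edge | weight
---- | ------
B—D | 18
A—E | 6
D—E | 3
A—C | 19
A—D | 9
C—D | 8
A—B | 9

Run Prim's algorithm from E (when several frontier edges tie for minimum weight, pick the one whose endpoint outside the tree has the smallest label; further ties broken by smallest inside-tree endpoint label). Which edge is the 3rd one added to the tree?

C-D

Prim's algorithm from E:
Step 1: frontier [D—E 3, A—E 6] → take D—E (3); add D.
Step 2: frontier [C—D 8, A—D 9, B—D 18, A—E 6] → take A—E (6); add A.
Step 3: frontier [A—B 9, A—C 19, C—D 8, B—D 18] → take C—D (8); add C.
Step 4: frontier [A—B 9, B—D 18] → take A—B (9); add B.
The 3rd edge added is C—D.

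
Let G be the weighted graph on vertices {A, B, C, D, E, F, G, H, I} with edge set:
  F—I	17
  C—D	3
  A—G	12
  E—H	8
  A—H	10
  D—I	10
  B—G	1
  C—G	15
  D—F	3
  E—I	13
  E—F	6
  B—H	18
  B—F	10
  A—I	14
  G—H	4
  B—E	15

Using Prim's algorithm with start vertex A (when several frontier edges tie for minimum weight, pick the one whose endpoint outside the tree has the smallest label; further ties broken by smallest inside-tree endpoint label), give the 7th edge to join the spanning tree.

C-D

Grow the tree from A using Prim:
Step 1: cheapest edge leaving the tree is A—H (10); add H.
Step 2: cheapest edge leaving the tree is G—H (4); add G.
Step 3: cheapest edge leaving the tree is B—G (1); add B.
Step 4: cheapest edge leaving the tree is E—H (8); add E.
Step 5: cheapest edge leaving the tree is E—F (6); add F.
Step 6: cheapest edge leaving the tree is D—F (3); add D.
Step 7: cheapest edge leaving the tree is C—D (3); add C.
Step 8: cheapest edge leaving the tree is D—I (10); add I.
The 7th edge added is C—D.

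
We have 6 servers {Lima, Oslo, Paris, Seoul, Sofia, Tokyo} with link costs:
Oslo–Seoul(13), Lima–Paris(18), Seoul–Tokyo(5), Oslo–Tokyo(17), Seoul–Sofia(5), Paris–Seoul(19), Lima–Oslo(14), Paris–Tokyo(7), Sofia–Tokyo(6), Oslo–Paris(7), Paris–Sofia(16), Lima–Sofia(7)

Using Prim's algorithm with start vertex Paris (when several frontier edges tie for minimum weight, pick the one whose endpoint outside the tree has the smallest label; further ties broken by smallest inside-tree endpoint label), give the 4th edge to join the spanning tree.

Prim, starting at Paris.
Step 1: frontier [Oslo–Paris 7, Paris–Tokyo 7, Paris–Sofia 16, Lima–Paris 18, Paris–Seoul 19] → take Oslo–Paris (7); add Oslo.
Step 2: frontier [Oslo–Seoul 13, Lima–Oslo 14, Oslo–Tokyo 17, Paris–Tokyo 7, Paris–Sofia 16, Lima–Paris 18, Paris–Seoul 19] → take Paris–Tokyo (7); add Tokyo.
Step 3: frontier [Oslo–Seoul 13, Lima–Oslo 14, Paris–Sofia 16, Lima–Paris 18, Paris–Seoul 19, Seoul–Tokyo 5, Sofia–Tokyo 6] → take Seoul–Tokyo (5); add Seoul.
Step 4: frontier [Lima–Oslo 14, Paris–Sofia 16, Lima–Paris 18, Seoul–Sofia 5, Sofia–Tokyo 6] → take Seoul–Sofia (5); add Sofia.
Step 5: frontier [Lima–Oslo 14, Lima–Paris 18, Lima–Sofia 7] → take Lima–Sofia (7); add Lima.
The 4th edge added is Seoul–Sofia.

Seoul-Sofia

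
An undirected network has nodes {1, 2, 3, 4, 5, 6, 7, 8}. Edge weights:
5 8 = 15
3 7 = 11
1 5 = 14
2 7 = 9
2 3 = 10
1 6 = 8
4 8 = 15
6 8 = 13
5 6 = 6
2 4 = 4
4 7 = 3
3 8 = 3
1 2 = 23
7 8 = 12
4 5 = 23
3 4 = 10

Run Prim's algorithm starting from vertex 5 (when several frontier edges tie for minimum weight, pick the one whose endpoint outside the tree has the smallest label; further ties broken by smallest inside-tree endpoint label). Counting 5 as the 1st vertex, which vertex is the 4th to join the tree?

8

Prim's algorithm from 5:
Step 1: cheapest edge leaving the tree is 5 6 (6); add 6.
Step 2: cheapest edge leaving the tree is 1 6 (8); add 1.
Step 3: cheapest edge leaving the tree is 6 8 (13); add 8.
Step 4: cheapest edge leaving the tree is 3 8 (3); add 3.
Step 5: cheapest edge leaving the tree is 2 3 (10); add 2.
Step 6: cheapest edge leaving the tree is 2 4 (4); add 4.
Step 7: cheapest edge leaving the tree is 4 7 (3); add 7.
Vertex order: 5, 6, 1, 8, 3, 2, 4, 7. The 4th vertex is 8.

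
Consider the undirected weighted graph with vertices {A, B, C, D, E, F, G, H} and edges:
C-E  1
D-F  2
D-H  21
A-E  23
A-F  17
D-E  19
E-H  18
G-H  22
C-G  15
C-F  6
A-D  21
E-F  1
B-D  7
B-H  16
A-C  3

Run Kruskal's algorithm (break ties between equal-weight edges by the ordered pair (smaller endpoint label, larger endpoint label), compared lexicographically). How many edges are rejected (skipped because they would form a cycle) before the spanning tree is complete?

1

Kruskal's algorithm — process edges by increasing weight (ties by edge label):
C-E (1): add — endpoints in different components.
E-F (1): add — endpoints in different components.
D-F (2): add — endpoints in different components.
A-C (3): add — endpoints in different components.
C-F (6): skip — C and F already connected.
B-D (7): add — endpoints in different components.
C-G (15): add — endpoints in different components.
B-H (16): add — endpoints in different components.
Edges rejected before the tree was complete: 1.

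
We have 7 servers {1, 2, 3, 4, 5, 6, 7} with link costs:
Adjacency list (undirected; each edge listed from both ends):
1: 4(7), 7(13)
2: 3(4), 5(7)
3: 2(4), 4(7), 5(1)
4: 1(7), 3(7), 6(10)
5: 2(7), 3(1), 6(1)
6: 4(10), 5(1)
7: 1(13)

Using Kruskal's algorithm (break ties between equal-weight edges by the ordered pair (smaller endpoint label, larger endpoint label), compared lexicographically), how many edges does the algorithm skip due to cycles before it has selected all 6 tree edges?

2

Kruskal: consider edges lightest-first.
3—5 (1): add. Components now {1} {2} {3,5} {4} {6} {7}
5—6 (1): add. Components now {1} {2} {3,5,6} {4} {7}
2—3 (4): add. Components now {1} {2,3,5,6} {4} {7}
1—4 (7): add. Components now {1,4} {2,3,5,6} {7}
2—5 (7): skip — 2 and 5 already connected.
3—4 (7): add. Components now {1,2,3,4,5,6} {7}
4—6 (10): skip — 4 and 6 already connected.
1—7 (13): add. Components now {1,2,3,4,5,6,7}
Edges rejected before the tree was complete: 2.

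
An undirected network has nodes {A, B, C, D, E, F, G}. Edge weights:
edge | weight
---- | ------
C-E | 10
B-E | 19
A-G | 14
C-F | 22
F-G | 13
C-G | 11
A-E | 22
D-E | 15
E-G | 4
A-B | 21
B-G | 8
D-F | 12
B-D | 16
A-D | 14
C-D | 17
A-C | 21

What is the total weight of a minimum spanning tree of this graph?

61

Kruskal: consider edges lightest-first.
E-G (4): add. Components now {A} {B} {C} {D} {E,G} {F}
B-G (8): add. Components now {A} {B,E,G} {C} {D} {F}
C-E (10): add. Components now {A} {B,C,E,G} {D} {F}
C-G (11): skip — C and G already connected.
D-F (12): add. Components now {A} {B,C,E,G} {D,F}
F-G (13): add. Components now {A} {B,C,D,E,F,G}
A-D (14): add. Components now {A,B,C,D,E,F,G}
MST edges: E-G, B-G, C-E, D-F, F-G, A-D; total weight 4+8+10+12+13+14 = 61.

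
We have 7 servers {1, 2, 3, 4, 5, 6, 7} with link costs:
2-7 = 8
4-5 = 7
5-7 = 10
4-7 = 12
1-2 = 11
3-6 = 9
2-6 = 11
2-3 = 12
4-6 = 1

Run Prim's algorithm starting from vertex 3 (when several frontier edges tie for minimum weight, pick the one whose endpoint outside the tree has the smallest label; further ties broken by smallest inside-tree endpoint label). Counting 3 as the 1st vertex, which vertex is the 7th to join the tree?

1

Prim's algorithm from 3:
Step 1: cheapest edge leaving the tree is 3-6 (9); add 6.
Step 2: cheapest edge leaving the tree is 4-6 (1); add 4.
Step 3: cheapest edge leaving the tree is 4-5 (7); add 5.
Step 4: cheapest edge leaving the tree is 5-7 (10); add 7.
Step 5: cheapest edge leaving the tree is 2-7 (8); add 2.
Step 6: cheapest edge leaving the tree is 1-2 (11); add 1.
Vertex order: 3, 6, 4, 5, 7, 2, 1. The 7th vertex is 1.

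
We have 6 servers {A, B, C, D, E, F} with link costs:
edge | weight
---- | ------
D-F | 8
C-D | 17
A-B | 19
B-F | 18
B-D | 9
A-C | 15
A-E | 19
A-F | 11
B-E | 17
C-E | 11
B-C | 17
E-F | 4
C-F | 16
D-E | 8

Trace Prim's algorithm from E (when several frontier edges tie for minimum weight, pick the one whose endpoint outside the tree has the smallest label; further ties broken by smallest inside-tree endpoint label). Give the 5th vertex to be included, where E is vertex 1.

A

Prim's algorithm from E:
Step 1: frontier [E-F 4, D-E 8, C-E 11, B-E 17, A-E 19] → take E-F (4); add F.
Step 2: frontier [D-E 8, C-E 11, B-E 17, A-E 19, D-F 8, A-F 11, C-F 16, B-F 18] → take D-E (8); add D.
Step 3: frontier [B-D 9, C-D 17, C-E 11, B-E 17, A-E 19, A-F 11, C-F 16, B-F 18] → take B-D (9); add B.
Step 4: frontier [B-C 17, A-B 19, C-D 17, C-E 11, A-E 19, A-F 11, C-F 16] → take A-F (11); add A.
Step 5: frontier [A-C 15, B-C 17, C-D 17, C-E 11, C-F 16] → take C-E (11); add C.
Vertex order: E, F, D, B, A, C. The 5th vertex is A.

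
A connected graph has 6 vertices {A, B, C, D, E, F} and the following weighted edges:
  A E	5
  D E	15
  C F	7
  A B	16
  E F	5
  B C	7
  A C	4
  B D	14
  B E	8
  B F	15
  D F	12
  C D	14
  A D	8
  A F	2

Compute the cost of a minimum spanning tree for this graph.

Sort edges by weight, then run Kruskal:
A F (2): add. Components now {A,F} {B} {C} {D} {E}
A C (4): add. Components now {A,C,F} {B} {D} {E}
A E (5): add. Components now {A,C,E,F} {B} {D}
E F (5): skip — E and F already connected.
B C (7): add. Components now {A,B,C,E,F} {D}
C F (7): skip — C and F already connected.
A D (8): add. Components now {A,B,C,D,E,F}
MST edges: A F, A C, A E, B C, A D; total weight 2+4+5+7+8 = 26.

26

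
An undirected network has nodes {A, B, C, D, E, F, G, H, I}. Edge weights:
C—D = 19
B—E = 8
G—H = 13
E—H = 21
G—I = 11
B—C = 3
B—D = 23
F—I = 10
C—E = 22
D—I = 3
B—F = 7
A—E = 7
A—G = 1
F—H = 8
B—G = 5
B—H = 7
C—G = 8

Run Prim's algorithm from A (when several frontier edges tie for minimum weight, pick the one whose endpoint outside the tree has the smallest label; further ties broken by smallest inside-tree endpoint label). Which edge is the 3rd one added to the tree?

Prim, starting at A.
Step 1: cheapest edge leaving the tree is A—G (1); add G.
Step 2: cheapest edge leaving the tree is B—G (5); add B.
Step 3: cheapest edge leaving the tree is B—C (3); add C.
Step 4: cheapest edge leaving the tree is A—E (7); add E.
Step 5: cheapest edge leaving the tree is B—F (7); add F.
Step 6: cheapest edge leaving the tree is B—H (7); add H.
Step 7: cheapest edge leaving the tree is F—I (10); add I.
Step 8: cheapest edge leaving the tree is D—I (3); add D.
The 3rd edge added is B—C.

B-C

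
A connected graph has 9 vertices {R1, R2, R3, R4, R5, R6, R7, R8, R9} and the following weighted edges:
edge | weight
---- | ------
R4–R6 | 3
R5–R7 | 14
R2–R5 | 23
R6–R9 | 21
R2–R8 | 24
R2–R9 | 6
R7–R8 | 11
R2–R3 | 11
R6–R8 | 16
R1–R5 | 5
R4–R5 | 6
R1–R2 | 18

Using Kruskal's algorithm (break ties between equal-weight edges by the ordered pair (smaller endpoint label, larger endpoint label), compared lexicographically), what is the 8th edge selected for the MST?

R1-R2

Sort edges by weight, then run Kruskal:
R4–R6 (3): add — endpoints in different components.
R1–R5 (5): add — endpoints in different components.
R2–R9 (6): add — endpoints in different components.
R4–R5 (6): add — endpoints in different components.
R2–R3 (11): add — endpoints in different components.
R7–R8 (11): add — endpoints in different components.
R5–R7 (14): add — endpoints in different components.
R6–R8 (16): skip — R8 and R6 already connected.
R1–R2 (18): add — endpoints in different components.
The 8th edge added is R1–R2.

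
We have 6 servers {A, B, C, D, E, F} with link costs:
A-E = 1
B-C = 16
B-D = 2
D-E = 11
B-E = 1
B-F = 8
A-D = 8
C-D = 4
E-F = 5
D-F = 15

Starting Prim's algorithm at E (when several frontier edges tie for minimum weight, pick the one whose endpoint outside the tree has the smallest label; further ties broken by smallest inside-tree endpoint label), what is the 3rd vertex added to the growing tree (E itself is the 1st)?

B

Prim's algorithm from E:
Step 1: cheapest edge leaving the tree is A-E (1); add A.
Step 2: cheapest edge leaving the tree is B-E (1); add B.
Step 3: cheapest edge leaving the tree is B-D (2); add D.
Step 4: cheapest edge leaving the tree is C-D (4); add C.
Step 5: cheapest edge leaving the tree is E-F (5); add F.
Vertex order: E, A, B, D, C, F. The 3rd vertex is B.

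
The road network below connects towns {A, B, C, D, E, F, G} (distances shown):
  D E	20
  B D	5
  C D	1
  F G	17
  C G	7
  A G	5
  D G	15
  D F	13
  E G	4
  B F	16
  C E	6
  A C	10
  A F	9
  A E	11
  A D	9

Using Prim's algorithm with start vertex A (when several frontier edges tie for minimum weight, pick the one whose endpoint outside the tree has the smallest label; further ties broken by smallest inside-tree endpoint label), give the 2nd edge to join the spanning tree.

E-G

Grow the tree from A using Prim:
Step 1: cheapest edge leaving the tree is A G (5); add G.
Step 2: cheapest edge leaving the tree is E G (4); add E.
Step 3: cheapest edge leaving the tree is C E (6); add C.
Step 4: cheapest edge leaving the tree is C D (1); add D.
Step 5: cheapest edge leaving the tree is B D (5); add B.
Step 6: cheapest edge leaving the tree is A F (9); add F.
The 2nd edge added is E G.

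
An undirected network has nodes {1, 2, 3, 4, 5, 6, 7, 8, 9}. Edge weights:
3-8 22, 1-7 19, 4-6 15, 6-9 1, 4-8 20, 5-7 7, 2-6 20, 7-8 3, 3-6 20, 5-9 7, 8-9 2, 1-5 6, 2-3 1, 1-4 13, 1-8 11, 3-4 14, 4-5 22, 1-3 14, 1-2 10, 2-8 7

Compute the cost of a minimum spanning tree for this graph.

Kruskal: consider edges lightest-first.
2-3 (1): add — endpoints in different components.
6-9 (1): add — endpoints in different components.
8-9 (2): add — endpoints in different components.
7-8 (3): add — endpoints in different components.
1-5 (6): add — endpoints in different components.
2-8 (7): add — endpoints in different components.
5-7 (7): add — endpoints in different components.
5-9 (7): skip — 5 and 9 already connected.
1-2 (10): skip — 1 and 2 already connected.
1-8 (11): skip — 1 and 8 already connected.
1-4 (13): add — endpoints in different components.
MST edges: 2-3, 6-9, 8-9, 7-8, 1-5, 2-8, 5-7, 1-4; total weight 1+1+2+3+6+7+7+13 = 40.

40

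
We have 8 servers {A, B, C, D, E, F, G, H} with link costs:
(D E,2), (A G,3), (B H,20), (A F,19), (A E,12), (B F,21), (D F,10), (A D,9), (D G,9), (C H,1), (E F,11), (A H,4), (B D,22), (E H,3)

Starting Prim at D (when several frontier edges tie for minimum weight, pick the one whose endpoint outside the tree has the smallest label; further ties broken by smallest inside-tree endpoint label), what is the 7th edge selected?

Grow the tree from D using Prim:
Step 1: cheapest edge leaving the tree is D E (2); add E.
Step 2: cheapest edge leaving the tree is E H (3); add H.
Step 3: cheapest edge leaving the tree is C H (1); add C.
Step 4: cheapest edge leaving the tree is A H (4); add A.
Step 5: cheapest edge leaving the tree is A G (3); add G.
Step 6: cheapest edge leaving the tree is D F (10); add F.
Step 7: cheapest edge leaving the tree is B H (20); add B.
The 7th edge added is B H.

B-H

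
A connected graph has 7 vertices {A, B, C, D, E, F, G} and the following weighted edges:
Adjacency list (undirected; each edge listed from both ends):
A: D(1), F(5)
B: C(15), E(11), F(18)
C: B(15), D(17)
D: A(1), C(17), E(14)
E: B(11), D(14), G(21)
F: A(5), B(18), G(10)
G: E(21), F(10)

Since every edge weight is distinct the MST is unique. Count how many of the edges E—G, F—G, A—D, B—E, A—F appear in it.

4

Sort edges by weight, then run Kruskal:
A—D (1): add — endpoints in different components.
A—F (5): add — endpoints in different components.
F—G (10): add — endpoints in different components.
B—E (11): add — endpoints in different components.
D—E (14): add — endpoints in different components.
B—C (15): add — endpoints in different components.
MST edge set: {A—D, A—F, F—G, B—E, D—E, B—C}.
Of the listed edges, {F—G, A—D, B—E, A—F} are in the MST → 4.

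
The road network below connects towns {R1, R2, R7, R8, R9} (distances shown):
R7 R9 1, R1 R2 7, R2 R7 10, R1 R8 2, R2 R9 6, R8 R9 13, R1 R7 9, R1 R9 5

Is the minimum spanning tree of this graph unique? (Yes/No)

Yes

Kruskal's algorithm — process edges by increasing weight (ties by edge label):
R7 R9 (1): add — endpoints in different components.
R1 R8 (2): add — endpoints in different components.
R1 R9 (5): add — endpoints in different components.
R2 R9 (6): add — endpoints in different components.
Every non-tree edge has weight strictly greater than the heaviest edge on the tree path between its endpoints, so the MST is unique.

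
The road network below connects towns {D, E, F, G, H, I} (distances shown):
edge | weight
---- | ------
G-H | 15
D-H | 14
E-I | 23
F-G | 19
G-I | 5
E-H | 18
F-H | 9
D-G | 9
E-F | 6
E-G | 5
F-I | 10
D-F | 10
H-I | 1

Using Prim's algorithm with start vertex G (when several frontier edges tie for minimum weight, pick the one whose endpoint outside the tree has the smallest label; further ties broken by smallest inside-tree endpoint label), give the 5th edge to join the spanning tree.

D-G

Prim, starting at G.
Step 1: frontier [E-G 5, G-I 5, D-G 9, G-H 15, F-G 19] → take E-G (5); add E.
Step 2: frontier [E-F 6, E-H 18, E-I 23, G-I 5, D-G 9, G-H 15, F-G 19] → take G-I (5); add I.
Step 3: frontier [E-F 6, E-H 18, D-G 9, G-H 15, F-G 19, H-I 1, F-I 10] → take H-I (1); add H.
Step 4: frontier [E-F 6, D-G 9, F-G 19, F-H 9, D-H 14, F-I 10] → take E-F (6); add F.
Step 5: frontier [D-F 10, D-G 9, D-H 14] → take D-G (9); add D.
The 5th edge added is D-G.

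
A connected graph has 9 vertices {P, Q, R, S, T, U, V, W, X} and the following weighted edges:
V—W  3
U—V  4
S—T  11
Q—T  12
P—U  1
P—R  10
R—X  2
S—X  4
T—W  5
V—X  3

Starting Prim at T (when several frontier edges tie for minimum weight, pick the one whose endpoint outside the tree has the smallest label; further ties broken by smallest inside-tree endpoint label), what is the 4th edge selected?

Prim, starting at T.
Step 1: cheapest edge leaving the tree is T—W (5); add W.
Step 2: cheapest edge leaving the tree is V—W (3); add V.
Step 3: cheapest edge leaving the tree is V—X (3); add X.
Step 4: cheapest edge leaving the tree is R—X (2); add R.
Step 5: cheapest edge leaving the tree is S—X (4); add S.
Step 6: cheapest edge leaving the tree is U—V (4); add U.
Step 7: cheapest edge leaving the tree is P—U (1); add P.
Step 8: cheapest edge leaving the tree is Q—T (12); add Q.
The 4th edge added is R—X.

R-X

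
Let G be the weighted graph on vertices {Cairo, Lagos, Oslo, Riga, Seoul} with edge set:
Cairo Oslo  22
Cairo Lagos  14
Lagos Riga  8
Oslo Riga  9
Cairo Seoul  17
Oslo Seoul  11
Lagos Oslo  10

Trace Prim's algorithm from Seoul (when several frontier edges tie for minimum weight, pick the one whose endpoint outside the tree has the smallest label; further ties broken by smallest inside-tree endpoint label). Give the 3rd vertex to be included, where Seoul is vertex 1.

Riga

Prim, starting at Seoul.
Step 1: frontier [Oslo Seoul 11, Cairo Seoul 17] → take Oslo Seoul (11); add Oslo.
Step 2: frontier [Oslo Riga 9, Lagos Oslo 10, Cairo Oslo 22, Cairo Seoul 17] → take Oslo Riga (9); add Riga.
Step 3: frontier [Lagos Oslo 10, Cairo Oslo 22, Lagos Riga 8, Cairo Seoul 17] → take Lagos Riga (8); add Lagos.
Step 4: frontier [Cairo Lagos 14, Cairo Oslo 22, Cairo Seoul 17] → take Cairo Lagos (14); add Cairo.
Vertex order: Seoul, Oslo, Riga, Lagos, Cairo. The 3rd vertex is Riga.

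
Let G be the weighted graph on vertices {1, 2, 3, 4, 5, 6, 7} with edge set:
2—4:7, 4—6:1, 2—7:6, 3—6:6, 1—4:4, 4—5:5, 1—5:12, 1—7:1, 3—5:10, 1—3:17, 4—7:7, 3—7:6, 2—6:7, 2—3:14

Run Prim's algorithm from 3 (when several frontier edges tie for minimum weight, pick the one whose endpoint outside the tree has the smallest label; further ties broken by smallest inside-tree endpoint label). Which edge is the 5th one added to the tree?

Grow the tree from 3 using Prim:
Step 1: cheapest edge leaving the tree is 3—6 (6); add 6.
Step 2: cheapest edge leaving the tree is 4—6 (1); add 4.
Step 3: cheapest edge leaving the tree is 1—4 (4); add 1.
Step 4: cheapest edge leaving the tree is 1—7 (1); add 7.
Step 5: cheapest edge leaving the tree is 4—5 (5); add 5.
Step 6: cheapest edge leaving the tree is 2—7 (6); add 2.
The 5th edge added is 4—5.

4-5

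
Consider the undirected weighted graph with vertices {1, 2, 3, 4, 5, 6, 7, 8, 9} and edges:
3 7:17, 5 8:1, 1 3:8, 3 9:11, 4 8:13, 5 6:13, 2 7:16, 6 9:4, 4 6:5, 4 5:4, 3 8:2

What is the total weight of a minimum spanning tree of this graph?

57

Grow the tree from 1 using Prim:
Step 1: frontier [1 3 8] → take 1 3 (8); add 3.
Step 2: frontier [3 8 2, 3 9 11, 3 7 17] → take 3 8 (2); add 8.
Step 3: frontier [3 9 11, 3 7 17, 5 8 1, 4 8 13] → take 5 8 (1); add 5.
Step 4: frontier [3 9 11, 3 7 17, 4 5 4, 5 6 13, 4 8 13] → take 4 5 (4); add 4.
Step 5: frontier [3 9 11, 3 7 17, 4 6 5, 5 6 13] → take 4 6 (5); add 6.
Step 6: frontier [3 9 11, 3 7 17, 6 9 4] → take 6 9 (4); add 9.
Step 7: frontier [3 7 17] → take 3 7 (17); add 7.
Step 8: frontier [2 7 16] → take 2 7 (16); add 2.
MST edges: 1 3, 3 8, 5 8, 4 5, 4 6, 6 9, 3 7, 2 7; total weight 8+2+1+4+5+4+17+16 = 57.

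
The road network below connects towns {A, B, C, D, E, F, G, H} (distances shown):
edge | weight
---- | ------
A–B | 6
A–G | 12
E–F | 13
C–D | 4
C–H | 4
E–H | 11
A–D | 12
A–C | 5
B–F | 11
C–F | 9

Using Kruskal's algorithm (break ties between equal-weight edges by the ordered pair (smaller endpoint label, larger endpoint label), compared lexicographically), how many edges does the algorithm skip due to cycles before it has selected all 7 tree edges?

2

Kruskal: consider edges lightest-first.
C–D (4): add — endpoints in different components.
C–H (4): add — endpoints in different components.
A–C (5): add — endpoints in different components.
A–B (6): add — endpoints in different components.
C–F (9): add — endpoints in different components.
B–F (11): skip — B and F already connected.
E–H (11): add — endpoints in different components.
A–D (12): skip — A and D already connected.
A–G (12): add — endpoints in different components.
Edges rejected before the tree was complete: 2.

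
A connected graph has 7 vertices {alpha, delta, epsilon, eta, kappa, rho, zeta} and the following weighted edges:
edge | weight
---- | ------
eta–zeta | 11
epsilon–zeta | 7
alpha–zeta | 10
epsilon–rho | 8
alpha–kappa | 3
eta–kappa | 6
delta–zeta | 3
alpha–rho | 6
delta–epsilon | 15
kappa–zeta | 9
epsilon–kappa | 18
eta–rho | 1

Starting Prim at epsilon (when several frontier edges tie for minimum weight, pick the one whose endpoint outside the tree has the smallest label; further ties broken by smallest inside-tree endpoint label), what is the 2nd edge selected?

Grow the tree from epsilon using Prim:
Step 1: frontier [epsilon–zeta 7, epsilon–rho 8, delta–epsilon 15, epsilon–kappa 18] → take epsilon–zeta (7); add zeta.
Step 2: frontier [epsilon–rho 8, delta–epsilon 15, epsilon–kappa 18, delta–zeta 3, kappa–zeta 9, alpha–zeta 10, eta–zeta 11] → take delta–zeta (3); add delta.
Step 3: frontier [epsilon–rho 8, epsilon–kappa 18, kappa–zeta 9, alpha–zeta 10, eta–zeta 11] → take epsilon–rho (8); add rho.
Step 4: frontier [epsilon–kappa 18, eta–rho 1, alpha–rho 6, kappa–zeta 9, alpha–zeta 10, eta–zeta 11] → take eta–rho (1); add eta.
Step 5: frontier [epsilon–kappa 18, eta–kappa 6, alpha–rho 6, kappa–zeta 9, alpha–zeta 10] → take alpha–rho (6); add alpha.
Step 6: frontier [alpha–kappa 3, epsilon–kappa 18, eta–kappa 6, kappa–zeta 9] → take alpha–kappa (3); add kappa.
The 2nd edge added is delta–zeta.

delta-zeta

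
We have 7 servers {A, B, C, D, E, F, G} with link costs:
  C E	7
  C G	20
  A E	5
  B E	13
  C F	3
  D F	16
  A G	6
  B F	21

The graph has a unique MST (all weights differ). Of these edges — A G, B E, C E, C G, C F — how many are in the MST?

4

Kruskal: consider edges lightest-first.
C F (3): add — endpoints in different components.
A E (5): add — endpoints in different components.
A G (6): add — endpoints in different components.
C E (7): add — endpoints in different components.
B E (13): add — endpoints in different components.
D F (16): add — endpoints in different components.
MST edge set: {C F, A E, A G, C E, B E, D F}.
Of the listed edges, {A G, B E, C E, C F} are in the MST → 4.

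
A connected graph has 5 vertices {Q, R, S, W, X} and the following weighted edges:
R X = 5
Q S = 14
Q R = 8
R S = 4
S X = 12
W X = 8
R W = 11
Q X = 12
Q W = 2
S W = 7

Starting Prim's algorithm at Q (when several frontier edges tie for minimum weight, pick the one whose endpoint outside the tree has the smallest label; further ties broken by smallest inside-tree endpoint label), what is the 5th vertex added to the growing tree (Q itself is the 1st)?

Prim, starting at Q.
Step 1: frontier [Q W 2, Q R 8, Q X 12, Q S 14] → take Q W (2); add W.
Step 2: frontier [Q R 8, Q X 12, Q S 14, S W 7, W X 8, R W 11] → take S W (7); add S.
Step 3: frontier [Q R 8, Q X 12, R S 4, S X 12, W X 8, R W 11] → take R S (4); add R.
Step 4: frontier [Q X 12, R X 5, S X 12, W X 8] → take R X (5); add X.
Vertex order: Q, W, S, R, X. The 5th vertex is X.

X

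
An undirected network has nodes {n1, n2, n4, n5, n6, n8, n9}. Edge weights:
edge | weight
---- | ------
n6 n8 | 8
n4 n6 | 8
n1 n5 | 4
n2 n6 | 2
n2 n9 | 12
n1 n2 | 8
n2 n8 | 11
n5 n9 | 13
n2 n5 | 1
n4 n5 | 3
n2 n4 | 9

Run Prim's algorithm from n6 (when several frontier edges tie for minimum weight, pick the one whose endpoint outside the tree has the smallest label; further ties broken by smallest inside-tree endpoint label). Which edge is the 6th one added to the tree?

n2-n9

Prim, starting at n6.
Step 1: cheapest edge leaving the tree is n2 n6 (2); add n2.
Step 2: cheapest edge leaving the tree is n2 n5 (1); add n5.
Step 3: cheapest edge leaving the tree is n4 n5 (3); add n4.
Step 4: cheapest edge leaving the tree is n1 n5 (4); add n1.
Step 5: cheapest edge leaving the tree is n6 n8 (8); add n8.
Step 6: cheapest edge leaving the tree is n2 n9 (12); add n9.
The 6th edge added is n2 n9.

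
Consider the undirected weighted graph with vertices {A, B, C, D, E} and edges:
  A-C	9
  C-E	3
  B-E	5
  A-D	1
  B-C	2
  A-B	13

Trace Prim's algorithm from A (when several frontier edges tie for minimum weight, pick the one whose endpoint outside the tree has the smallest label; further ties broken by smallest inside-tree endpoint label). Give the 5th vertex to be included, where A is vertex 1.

E

Prim's algorithm from A:
Step 1: frontier [A-D 1, A-C 9, A-B 13] → take A-D (1); add D.
Step 2: frontier [A-C 9, A-B 13] → take A-C (9); add C.
Step 3: frontier [A-B 13, B-C 2, C-E 3] → take B-C (2); add B.
Step 4: frontier [B-E 5, C-E 3] → take C-E (3); add E.
Vertex order: A, D, C, B, E. The 5th vertex is E.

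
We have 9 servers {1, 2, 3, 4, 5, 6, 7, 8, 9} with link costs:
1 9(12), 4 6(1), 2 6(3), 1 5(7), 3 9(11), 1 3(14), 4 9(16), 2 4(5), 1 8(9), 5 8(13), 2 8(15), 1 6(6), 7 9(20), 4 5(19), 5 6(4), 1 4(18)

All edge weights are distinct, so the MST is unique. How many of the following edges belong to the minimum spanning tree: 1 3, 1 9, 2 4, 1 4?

Sort edges by weight, then run Kruskal:
4 6 (1): add — endpoints in different components.
2 6 (3): add — endpoints in different components.
5 6 (4): add — endpoints in different components.
2 4 (5): skip — 2 and 4 already connected.
1 6 (6): add — endpoints in different components.
1 5 (7): skip — 1 and 5 already connected.
1 8 (9): add — endpoints in different components.
3 9 (11): add — endpoints in different components.
1 9 (12): add — endpoints in different components.
5 8 (13): skip — 5 and 8 already connected.
1 3 (14): skip — 1 and 3 already connected.
2 8 (15): skip — 2 and 8 already connected.
4 9 (16): skip — 4 and 9 already connected.
1 4 (18): skip — 1 and 4 already connected.
4 5 (19): skip — 4 and 5 already connected.
7 9 (20): add — endpoints in different components.
MST edge set: {4 6, 2 6, 5 6, 1 6, 1 8, 3 9, 1 9, 7 9}.
Of the listed edges, {1 9} are in the MST → 1.

1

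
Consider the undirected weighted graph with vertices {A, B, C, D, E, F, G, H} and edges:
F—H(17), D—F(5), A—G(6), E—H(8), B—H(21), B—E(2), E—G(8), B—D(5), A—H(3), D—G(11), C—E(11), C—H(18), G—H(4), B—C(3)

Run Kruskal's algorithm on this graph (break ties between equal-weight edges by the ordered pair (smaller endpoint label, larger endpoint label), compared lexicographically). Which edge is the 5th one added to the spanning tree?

B-D

Sort edges by weight, then run Kruskal:
B—E (2): add — endpoints in different components.
A—H (3): add — endpoints in different components.
B—C (3): add — endpoints in different components.
G—H (4): add — endpoints in different components.
B—D (5): add — endpoints in different components.
D—F (5): add — endpoints in different components.
A—G (6): skip — A and G already connected.
E—G (8): add — endpoints in different components.
The 5th edge added is B—D.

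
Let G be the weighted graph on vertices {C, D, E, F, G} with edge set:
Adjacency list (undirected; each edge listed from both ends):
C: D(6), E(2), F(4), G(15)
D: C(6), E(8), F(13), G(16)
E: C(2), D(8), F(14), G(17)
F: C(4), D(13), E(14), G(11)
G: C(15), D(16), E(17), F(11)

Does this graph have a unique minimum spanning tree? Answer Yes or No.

Kruskal: consider edges lightest-first.
C—E (2): add — endpoints in different components.
C—F (4): add — endpoints in different components.
C—D (6): add — endpoints in different components.
D—E (8): skip — D and E already connected.
F—G (11): add — endpoints in different components.
Every non-tree edge has weight strictly greater than the heaviest edge on the tree path between its endpoints, so the MST is unique.

Yes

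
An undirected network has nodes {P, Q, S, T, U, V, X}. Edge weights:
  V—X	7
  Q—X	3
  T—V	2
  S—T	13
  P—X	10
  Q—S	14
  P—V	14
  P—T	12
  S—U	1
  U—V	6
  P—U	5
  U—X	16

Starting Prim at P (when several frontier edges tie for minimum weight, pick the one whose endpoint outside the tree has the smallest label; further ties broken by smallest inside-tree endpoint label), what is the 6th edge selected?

Q-X

Grow the tree from P using Prim:
Step 1: cheapest edge leaving the tree is P—U (5); add U.
Step 2: cheapest edge leaving the tree is S—U (1); add S.
Step 3: cheapest edge leaving the tree is U—V (6); add V.
Step 4: cheapest edge leaving the tree is T—V (2); add T.
Step 5: cheapest edge leaving the tree is V—X (7); add X.
Step 6: cheapest edge leaving the tree is Q—X (3); add Q.
The 6th edge added is Q—X.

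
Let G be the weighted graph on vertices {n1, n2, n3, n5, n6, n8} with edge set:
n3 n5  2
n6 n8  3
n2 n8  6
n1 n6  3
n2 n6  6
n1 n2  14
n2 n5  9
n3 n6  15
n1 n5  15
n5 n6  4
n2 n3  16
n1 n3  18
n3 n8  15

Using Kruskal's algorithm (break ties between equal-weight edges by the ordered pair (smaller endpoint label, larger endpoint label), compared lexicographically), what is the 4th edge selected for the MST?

Sort edges by weight, then run Kruskal:
n3 n5 (2): add. Components now {n2} {n1} {n6} {n3,n5} {n8}
n1 n6 (3): add. Components now {n2} {n1,n6} {n3,n5} {n8}
n6 n8 (3): add. Components now {n2} {n1,n6,n8} {n3,n5}
n5 n6 (4): add. Components now {n2} {n1,n3,n5,n6,n8}
n2 n6 (6): add. Components now {n1,n2,n3,n5,n6,n8}
The 4th edge added is n5 n6.

n5-n6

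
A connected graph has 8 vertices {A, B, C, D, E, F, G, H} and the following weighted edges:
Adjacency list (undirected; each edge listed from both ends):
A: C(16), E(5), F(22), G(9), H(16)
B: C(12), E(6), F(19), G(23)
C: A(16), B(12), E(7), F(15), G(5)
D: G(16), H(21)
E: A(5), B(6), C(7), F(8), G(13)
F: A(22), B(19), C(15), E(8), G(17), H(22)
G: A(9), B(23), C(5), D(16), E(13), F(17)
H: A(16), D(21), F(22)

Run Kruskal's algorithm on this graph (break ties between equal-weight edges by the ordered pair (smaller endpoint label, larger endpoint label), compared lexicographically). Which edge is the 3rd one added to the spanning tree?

Sort edges by weight, then run Kruskal:
A—E (5): add — endpoints in different components.
C—G (5): add — endpoints in different components.
B—E (6): add — endpoints in different components.
C—E (7): add — endpoints in different components.
E—F (8): add — endpoints in different components.
A—G (9): skip — A and G already connected.
B—C (12): skip — B and C already connected.
E—G (13): skip — E and G already connected.
C—F (15): skip — C and F already connected.
A—C (16): skip — A and C already connected.
A—H (16): add — endpoints in different components.
D—G (16): add — endpoints in different components.
The 3rd edge added is B—E.

B-E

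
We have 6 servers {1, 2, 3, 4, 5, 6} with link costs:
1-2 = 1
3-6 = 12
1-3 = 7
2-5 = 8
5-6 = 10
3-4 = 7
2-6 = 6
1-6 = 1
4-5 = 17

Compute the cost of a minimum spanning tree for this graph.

Sort edges by weight, then run Kruskal:
1-2 (1): add. Components now {1,2} {3} {4} {5} {6}
1-6 (1): add. Components now {1,2,6} {3} {4} {5}
2-6 (6): skip — 2 and 6 already connected.
1-3 (7): add. Components now {1,2,3,6} {4} {5}
3-4 (7): add. Components now {1,2,3,4,6} {5}
2-5 (8): add. Components now {1,2,3,4,5,6}
MST edges: 1-2, 1-6, 1-3, 3-4, 2-5; total weight 1+1+7+7+8 = 24.

24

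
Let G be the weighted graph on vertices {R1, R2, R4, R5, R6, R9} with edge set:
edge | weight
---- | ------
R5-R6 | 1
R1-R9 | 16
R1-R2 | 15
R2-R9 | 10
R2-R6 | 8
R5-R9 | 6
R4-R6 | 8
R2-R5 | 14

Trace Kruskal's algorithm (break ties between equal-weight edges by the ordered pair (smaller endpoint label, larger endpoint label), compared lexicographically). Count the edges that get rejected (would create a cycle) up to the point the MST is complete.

Sort edges by weight, then run Kruskal:
R5-R6 (1): add. Components now {R2} {R5,R6} {R4} {R1} {R9}
R5-R9 (6): add. Components now {R2} {R5,R6,R9} {R4} {R1}
R2-R6 (8): add. Components now {R2,R5,R6,R9} {R4} {R1}
R4-R6 (8): add. Components now {R2,R4,R5,R6,R9} {R1}
R2-R9 (10): skip — R2 and R9 already connected.
R2-R5 (14): skip — R2 and R5 already connected.
R1-R2 (15): add. Components now {R1,R2,R4,R5,R6,R9}
Edges rejected before the tree was complete: 2.

2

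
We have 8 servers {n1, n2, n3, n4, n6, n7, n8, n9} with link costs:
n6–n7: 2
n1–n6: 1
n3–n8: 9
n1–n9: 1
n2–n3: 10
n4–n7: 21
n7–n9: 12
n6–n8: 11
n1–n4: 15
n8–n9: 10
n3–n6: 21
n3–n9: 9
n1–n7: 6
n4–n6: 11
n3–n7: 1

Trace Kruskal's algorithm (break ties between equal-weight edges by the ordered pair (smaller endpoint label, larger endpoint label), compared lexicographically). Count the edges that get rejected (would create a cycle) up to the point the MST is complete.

3

Kruskal: consider edges lightest-first.
n1–n6 (1): add — endpoints in different components.
n1–n9 (1): add — endpoints in different components.
n3–n7 (1): add — endpoints in different components.
n6–n7 (2): add — endpoints in different components.
n1–n7 (6): skip — n7 and n1 already connected.
n3–n8 (9): add — endpoints in different components.
n3–n9 (9): skip — n3 and n9 already connected.
n2–n3 (10): add — endpoints in different components.
n8–n9 (10): skip — n8 and n9 already connected.
n4–n6 (11): add — endpoints in different components.
Edges rejected before the tree was complete: 3.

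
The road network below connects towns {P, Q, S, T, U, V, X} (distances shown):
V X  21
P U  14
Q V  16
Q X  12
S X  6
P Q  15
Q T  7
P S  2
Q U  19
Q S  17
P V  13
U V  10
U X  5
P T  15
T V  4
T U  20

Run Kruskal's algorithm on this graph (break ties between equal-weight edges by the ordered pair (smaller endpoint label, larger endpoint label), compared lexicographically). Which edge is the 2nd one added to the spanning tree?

Sort edges by weight, then run Kruskal:
P S (2): add. Components now {V} {X} {U} {Q} {P,S} {T}
T V (4): add. Components now {T,V} {X} {U} {Q} {P,S}
U X (5): add. Components now {T,V} {U,X} {Q} {P,S}
S X (6): add. Components now {T,V} {P,S,U,X} {Q}
Q T (7): add. Components now {Q,T,V} {P,S,U,X}
U V (10): add. Components now {P,Q,S,T,U,V,X}
The 2nd edge added is T V.

T-V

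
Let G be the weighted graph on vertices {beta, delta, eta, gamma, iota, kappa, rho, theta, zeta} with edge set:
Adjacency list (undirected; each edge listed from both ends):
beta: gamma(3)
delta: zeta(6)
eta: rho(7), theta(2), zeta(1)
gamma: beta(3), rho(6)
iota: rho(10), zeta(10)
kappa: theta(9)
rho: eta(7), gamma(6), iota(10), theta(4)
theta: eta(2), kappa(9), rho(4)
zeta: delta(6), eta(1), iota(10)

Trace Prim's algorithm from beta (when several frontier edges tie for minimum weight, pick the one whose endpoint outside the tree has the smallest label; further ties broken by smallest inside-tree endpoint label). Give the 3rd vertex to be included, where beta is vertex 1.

Prim's algorithm from beta:
Step 1: frontier [beta–gamma 3] → take beta–gamma (3); add gamma.
Step 2: frontier [gamma–rho 6] → take gamma–rho (6); add rho.
Step 3: frontier [rho–theta 4, eta–rho 7, iota–rho 10] → take rho–theta (4); add theta.
Step 4: frontier [eta–rho 7, iota–rho 10, eta–theta 2, kappa–theta 9] → take eta–theta (2); add eta.
Step 5: frontier [eta–zeta 1, iota–rho 10, kappa–theta 9] → take eta–zeta (1); add zeta.
Step 6: frontier [iota–rho 10, kappa–theta 9, delta–zeta 6, iota–zeta 10] → take delta–zeta (6); add delta.
Step 7: frontier [iota–rho 10, kappa–theta 9, iota–zeta 10] → take kappa–theta (9); add kappa.
Step 8: frontier [iota–rho 10, iota–zeta 10] → take iota–rho (10); add iota.
Vertex order: beta, gamma, rho, theta, eta, zeta, delta, kappa, iota. The 3rd vertex is rho.

rho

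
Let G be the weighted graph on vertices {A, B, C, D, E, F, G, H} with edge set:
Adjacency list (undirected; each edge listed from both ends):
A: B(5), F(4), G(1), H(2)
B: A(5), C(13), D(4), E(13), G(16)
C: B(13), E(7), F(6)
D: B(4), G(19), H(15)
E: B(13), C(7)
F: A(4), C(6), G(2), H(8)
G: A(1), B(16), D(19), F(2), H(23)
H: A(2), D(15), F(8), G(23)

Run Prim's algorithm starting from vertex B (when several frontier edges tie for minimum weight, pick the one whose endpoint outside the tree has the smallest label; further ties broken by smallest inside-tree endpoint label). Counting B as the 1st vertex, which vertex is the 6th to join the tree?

Grow the tree from B using Prim:
Step 1: cheapest edge leaving the tree is B-D (4); add D.
Step 2: cheapest edge leaving the tree is A-B (5); add A.
Step 3: cheapest edge leaving the tree is A-G (1); add G.
Step 4: cheapest edge leaving the tree is F-G (2); add F.
Step 5: cheapest edge leaving the tree is A-H (2); add H.
Step 6: cheapest edge leaving the tree is C-F (6); add C.
Step 7: cheapest edge leaving the tree is C-E (7); add E.
Vertex order: B, D, A, G, F, H, C, E. The 6th vertex is H.

H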